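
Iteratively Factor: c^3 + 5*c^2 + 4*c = (c)*(c^2 + 5*c + 4) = c*(c + 4)*(c + 1)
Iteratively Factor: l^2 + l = (l)*(l + 1)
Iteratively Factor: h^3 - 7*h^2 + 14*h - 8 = (h - 2)*(h^2 - 5*h + 4) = (h - 2)*(h - 1)*(h - 4)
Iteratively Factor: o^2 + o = (o + 1)*(o)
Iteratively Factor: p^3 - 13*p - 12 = (p + 1)*(p^2 - p - 12) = (p - 4)*(p + 1)*(p + 3)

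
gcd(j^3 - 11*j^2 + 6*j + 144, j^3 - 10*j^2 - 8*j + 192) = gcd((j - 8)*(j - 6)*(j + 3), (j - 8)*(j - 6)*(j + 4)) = j^2 - 14*j + 48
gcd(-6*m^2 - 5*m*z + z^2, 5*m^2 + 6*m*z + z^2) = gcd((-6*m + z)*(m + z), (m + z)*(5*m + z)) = m + z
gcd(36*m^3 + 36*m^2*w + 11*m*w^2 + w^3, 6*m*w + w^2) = 6*m + w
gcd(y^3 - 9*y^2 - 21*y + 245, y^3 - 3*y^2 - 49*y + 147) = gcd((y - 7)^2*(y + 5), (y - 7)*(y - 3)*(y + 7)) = y - 7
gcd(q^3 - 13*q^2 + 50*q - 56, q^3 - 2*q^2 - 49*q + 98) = q^2 - 9*q + 14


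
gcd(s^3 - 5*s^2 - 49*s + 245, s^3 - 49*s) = s^2 - 49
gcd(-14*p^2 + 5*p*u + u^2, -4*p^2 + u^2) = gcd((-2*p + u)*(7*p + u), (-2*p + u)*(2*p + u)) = 2*p - u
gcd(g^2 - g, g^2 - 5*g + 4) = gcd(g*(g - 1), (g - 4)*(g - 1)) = g - 1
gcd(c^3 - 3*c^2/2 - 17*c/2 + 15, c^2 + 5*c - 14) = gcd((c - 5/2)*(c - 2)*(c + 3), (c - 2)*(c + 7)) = c - 2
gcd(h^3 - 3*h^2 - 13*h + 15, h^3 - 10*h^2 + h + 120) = h^2 - 2*h - 15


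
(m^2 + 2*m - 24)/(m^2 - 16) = (m + 6)/(m + 4)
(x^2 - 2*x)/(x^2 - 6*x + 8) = x/(x - 4)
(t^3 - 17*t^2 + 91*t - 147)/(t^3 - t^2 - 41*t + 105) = (t^2 - 14*t + 49)/(t^2 + 2*t - 35)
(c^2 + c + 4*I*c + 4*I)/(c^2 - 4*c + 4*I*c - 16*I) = (c + 1)/(c - 4)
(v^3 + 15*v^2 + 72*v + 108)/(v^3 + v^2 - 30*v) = (v^2 + 9*v + 18)/(v*(v - 5))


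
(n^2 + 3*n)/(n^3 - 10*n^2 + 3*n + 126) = n/(n^2 - 13*n + 42)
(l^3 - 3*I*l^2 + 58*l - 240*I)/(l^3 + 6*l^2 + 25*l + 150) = (l^2 + 2*I*l + 48)/(l^2 + l*(6 + 5*I) + 30*I)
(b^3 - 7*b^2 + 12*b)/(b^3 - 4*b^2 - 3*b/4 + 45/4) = 4*b*(b - 4)/(4*b^2 - 4*b - 15)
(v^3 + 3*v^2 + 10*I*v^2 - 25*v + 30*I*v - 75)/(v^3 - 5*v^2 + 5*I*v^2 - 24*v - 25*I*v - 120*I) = (v + 5*I)/(v - 8)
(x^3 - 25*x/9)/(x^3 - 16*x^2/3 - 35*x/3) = (x - 5/3)/(x - 7)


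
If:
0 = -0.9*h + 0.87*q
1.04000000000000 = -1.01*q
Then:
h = -1.00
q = -1.03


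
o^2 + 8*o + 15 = (o + 3)*(o + 5)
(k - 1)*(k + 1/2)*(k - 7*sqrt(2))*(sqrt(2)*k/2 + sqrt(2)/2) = sqrt(2)*k^4/2 - 7*k^3 + sqrt(2)*k^3/4 - 7*k^2/2 - sqrt(2)*k^2/2 - sqrt(2)*k/4 + 7*k + 7/2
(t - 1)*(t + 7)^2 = t^3 + 13*t^2 + 35*t - 49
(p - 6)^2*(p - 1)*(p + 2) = p^4 - 11*p^3 + 22*p^2 + 60*p - 72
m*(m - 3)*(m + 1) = m^3 - 2*m^2 - 3*m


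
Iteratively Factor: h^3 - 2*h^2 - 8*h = (h - 4)*(h^2 + 2*h) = h*(h - 4)*(h + 2)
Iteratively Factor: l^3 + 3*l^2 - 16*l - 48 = (l + 4)*(l^2 - l - 12) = (l - 4)*(l + 4)*(l + 3)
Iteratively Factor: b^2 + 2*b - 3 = (b - 1)*(b + 3)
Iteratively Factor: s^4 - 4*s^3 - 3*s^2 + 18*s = (s - 3)*(s^3 - s^2 - 6*s) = s*(s - 3)*(s^2 - s - 6) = s*(s - 3)^2*(s + 2)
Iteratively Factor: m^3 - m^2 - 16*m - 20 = (m + 2)*(m^2 - 3*m - 10) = (m + 2)^2*(m - 5)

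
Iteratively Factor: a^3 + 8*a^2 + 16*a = (a)*(a^2 + 8*a + 16) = a*(a + 4)*(a + 4)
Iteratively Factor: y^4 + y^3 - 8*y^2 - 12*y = (y - 3)*(y^3 + 4*y^2 + 4*y) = (y - 3)*(y + 2)*(y^2 + 2*y) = y*(y - 3)*(y + 2)*(y + 2)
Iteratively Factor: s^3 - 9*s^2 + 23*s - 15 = (s - 3)*(s^2 - 6*s + 5) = (s - 3)*(s - 1)*(s - 5)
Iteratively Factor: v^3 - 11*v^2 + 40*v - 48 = (v - 3)*(v^2 - 8*v + 16) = (v - 4)*(v - 3)*(v - 4)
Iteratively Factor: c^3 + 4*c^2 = (c)*(c^2 + 4*c) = c^2*(c + 4)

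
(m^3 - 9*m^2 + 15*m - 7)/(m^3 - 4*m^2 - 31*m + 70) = (m^2 - 2*m + 1)/(m^2 + 3*m - 10)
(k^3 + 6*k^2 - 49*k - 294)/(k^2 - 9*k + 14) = (k^2 + 13*k + 42)/(k - 2)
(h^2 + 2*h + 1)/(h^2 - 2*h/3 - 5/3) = 3*(h + 1)/(3*h - 5)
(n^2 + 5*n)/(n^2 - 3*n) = (n + 5)/(n - 3)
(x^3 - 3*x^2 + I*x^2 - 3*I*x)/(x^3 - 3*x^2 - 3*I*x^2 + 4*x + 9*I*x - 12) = x/(x - 4*I)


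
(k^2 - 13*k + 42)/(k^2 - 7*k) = (k - 6)/k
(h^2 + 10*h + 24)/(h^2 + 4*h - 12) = (h + 4)/(h - 2)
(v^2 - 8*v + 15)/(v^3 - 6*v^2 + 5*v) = (v - 3)/(v*(v - 1))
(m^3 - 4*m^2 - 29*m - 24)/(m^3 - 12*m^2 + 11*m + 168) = (m + 1)/(m - 7)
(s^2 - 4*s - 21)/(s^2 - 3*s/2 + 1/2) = 2*(s^2 - 4*s - 21)/(2*s^2 - 3*s + 1)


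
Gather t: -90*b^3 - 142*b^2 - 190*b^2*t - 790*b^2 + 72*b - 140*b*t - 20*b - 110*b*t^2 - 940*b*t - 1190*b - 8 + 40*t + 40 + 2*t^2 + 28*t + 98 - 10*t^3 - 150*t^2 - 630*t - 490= -90*b^3 - 932*b^2 - 1138*b - 10*t^3 + t^2*(-110*b - 148) + t*(-190*b^2 - 1080*b - 562) - 360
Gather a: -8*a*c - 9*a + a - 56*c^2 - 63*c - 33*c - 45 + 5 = a*(-8*c - 8) - 56*c^2 - 96*c - 40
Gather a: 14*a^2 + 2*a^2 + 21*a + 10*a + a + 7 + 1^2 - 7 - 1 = 16*a^2 + 32*a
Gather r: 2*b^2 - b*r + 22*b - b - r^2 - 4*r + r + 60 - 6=2*b^2 + 21*b - r^2 + r*(-b - 3) + 54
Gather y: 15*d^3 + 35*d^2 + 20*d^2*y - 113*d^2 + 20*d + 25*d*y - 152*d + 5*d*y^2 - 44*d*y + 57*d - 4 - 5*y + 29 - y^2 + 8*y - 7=15*d^3 - 78*d^2 - 75*d + y^2*(5*d - 1) + y*(20*d^2 - 19*d + 3) + 18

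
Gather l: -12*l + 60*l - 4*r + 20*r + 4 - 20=48*l + 16*r - 16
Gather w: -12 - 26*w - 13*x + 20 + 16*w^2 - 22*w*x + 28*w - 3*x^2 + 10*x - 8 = 16*w^2 + w*(2 - 22*x) - 3*x^2 - 3*x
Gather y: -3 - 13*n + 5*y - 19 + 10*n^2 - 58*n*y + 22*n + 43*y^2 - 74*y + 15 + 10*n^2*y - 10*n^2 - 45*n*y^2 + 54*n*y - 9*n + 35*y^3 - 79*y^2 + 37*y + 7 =35*y^3 + y^2*(-45*n - 36) + y*(10*n^2 - 4*n - 32)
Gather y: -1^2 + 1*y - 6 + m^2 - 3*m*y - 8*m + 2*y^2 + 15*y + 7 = m^2 - 8*m + 2*y^2 + y*(16 - 3*m)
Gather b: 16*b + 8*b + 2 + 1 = 24*b + 3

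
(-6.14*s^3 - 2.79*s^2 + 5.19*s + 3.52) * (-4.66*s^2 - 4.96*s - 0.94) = 28.6124*s^5 + 43.4558*s^4 - 4.5754*s^3 - 39.523*s^2 - 22.3378*s - 3.3088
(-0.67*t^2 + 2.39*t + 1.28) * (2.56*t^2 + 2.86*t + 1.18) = -1.7152*t^4 + 4.2022*t^3 + 9.3216*t^2 + 6.481*t + 1.5104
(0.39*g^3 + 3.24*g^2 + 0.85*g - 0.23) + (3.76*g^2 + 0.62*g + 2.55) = 0.39*g^3 + 7.0*g^2 + 1.47*g + 2.32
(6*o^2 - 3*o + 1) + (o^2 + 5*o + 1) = 7*o^2 + 2*o + 2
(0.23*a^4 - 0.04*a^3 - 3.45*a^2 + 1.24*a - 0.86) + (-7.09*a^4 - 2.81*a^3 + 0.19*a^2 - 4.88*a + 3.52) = -6.86*a^4 - 2.85*a^3 - 3.26*a^2 - 3.64*a + 2.66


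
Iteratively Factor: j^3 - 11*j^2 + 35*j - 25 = (j - 1)*(j^2 - 10*j + 25) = (j - 5)*(j - 1)*(j - 5)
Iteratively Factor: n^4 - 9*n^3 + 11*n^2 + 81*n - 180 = (n + 3)*(n^3 - 12*n^2 + 47*n - 60) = (n - 3)*(n + 3)*(n^2 - 9*n + 20) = (n - 5)*(n - 3)*(n + 3)*(n - 4)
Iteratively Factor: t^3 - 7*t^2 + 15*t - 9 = (t - 3)*(t^2 - 4*t + 3) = (t - 3)*(t - 1)*(t - 3)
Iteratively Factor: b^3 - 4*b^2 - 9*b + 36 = (b - 4)*(b^2 - 9) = (b - 4)*(b - 3)*(b + 3)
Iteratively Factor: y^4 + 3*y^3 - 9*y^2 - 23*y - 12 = (y - 3)*(y^3 + 6*y^2 + 9*y + 4) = (y - 3)*(y + 4)*(y^2 + 2*y + 1) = (y - 3)*(y + 1)*(y + 4)*(y + 1)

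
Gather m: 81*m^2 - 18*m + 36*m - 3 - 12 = 81*m^2 + 18*m - 15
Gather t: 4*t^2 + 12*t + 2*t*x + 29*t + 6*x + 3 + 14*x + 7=4*t^2 + t*(2*x + 41) + 20*x + 10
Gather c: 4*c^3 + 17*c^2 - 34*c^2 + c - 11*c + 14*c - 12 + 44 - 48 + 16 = 4*c^3 - 17*c^2 + 4*c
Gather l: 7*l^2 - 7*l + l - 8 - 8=7*l^2 - 6*l - 16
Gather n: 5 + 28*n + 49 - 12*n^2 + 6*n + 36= -12*n^2 + 34*n + 90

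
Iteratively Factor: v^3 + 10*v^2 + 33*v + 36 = (v + 3)*(v^2 + 7*v + 12) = (v + 3)*(v + 4)*(v + 3)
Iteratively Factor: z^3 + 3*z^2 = (z)*(z^2 + 3*z) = z^2*(z + 3)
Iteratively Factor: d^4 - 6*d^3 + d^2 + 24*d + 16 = (d + 1)*(d^3 - 7*d^2 + 8*d + 16) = (d - 4)*(d + 1)*(d^2 - 3*d - 4) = (d - 4)*(d + 1)^2*(d - 4)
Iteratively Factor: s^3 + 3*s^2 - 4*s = (s - 1)*(s^2 + 4*s) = (s - 1)*(s + 4)*(s)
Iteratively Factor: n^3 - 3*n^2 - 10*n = (n)*(n^2 - 3*n - 10) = n*(n + 2)*(n - 5)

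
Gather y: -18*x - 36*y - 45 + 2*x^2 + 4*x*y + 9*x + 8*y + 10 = 2*x^2 - 9*x + y*(4*x - 28) - 35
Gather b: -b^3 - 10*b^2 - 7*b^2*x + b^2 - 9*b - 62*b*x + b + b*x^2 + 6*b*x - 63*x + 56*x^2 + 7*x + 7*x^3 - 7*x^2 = -b^3 + b^2*(-7*x - 9) + b*(x^2 - 56*x - 8) + 7*x^3 + 49*x^2 - 56*x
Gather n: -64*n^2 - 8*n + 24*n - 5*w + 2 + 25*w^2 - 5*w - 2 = -64*n^2 + 16*n + 25*w^2 - 10*w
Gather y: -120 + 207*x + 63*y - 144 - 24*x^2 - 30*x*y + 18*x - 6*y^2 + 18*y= -24*x^2 + 225*x - 6*y^2 + y*(81 - 30*x) - 264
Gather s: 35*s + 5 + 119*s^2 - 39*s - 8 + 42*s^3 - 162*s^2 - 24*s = 42*s^3 - 43*s^2 - 28*s - 3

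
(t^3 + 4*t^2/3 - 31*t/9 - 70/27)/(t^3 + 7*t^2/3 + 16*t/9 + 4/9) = (9*t^2 + 6*t - 35)/(3*(3*t^2 + 5*t + 2))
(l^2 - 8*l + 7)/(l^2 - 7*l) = (l - 1)/l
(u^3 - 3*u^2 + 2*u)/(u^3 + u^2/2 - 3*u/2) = 2*(u - 2)/(2*u + 3)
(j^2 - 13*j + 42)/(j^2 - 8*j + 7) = (j - 6)/(j - 1)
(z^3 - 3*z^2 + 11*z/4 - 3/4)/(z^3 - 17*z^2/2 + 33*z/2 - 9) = (z - 1/2)/(z - 6)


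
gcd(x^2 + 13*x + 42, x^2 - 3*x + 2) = 1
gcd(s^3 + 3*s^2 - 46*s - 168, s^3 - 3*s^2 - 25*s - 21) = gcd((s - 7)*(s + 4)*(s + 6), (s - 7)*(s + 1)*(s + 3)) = s - 7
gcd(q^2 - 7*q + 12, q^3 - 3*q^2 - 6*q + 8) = q - 4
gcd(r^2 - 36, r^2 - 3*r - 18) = r - 6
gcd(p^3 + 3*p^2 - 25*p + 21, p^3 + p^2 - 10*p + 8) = p - 1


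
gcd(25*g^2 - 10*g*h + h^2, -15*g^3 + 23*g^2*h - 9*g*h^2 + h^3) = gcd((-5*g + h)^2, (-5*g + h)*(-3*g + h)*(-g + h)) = 5*g - h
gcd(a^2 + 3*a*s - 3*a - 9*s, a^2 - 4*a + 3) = a - 3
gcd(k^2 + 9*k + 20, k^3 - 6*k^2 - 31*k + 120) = k + 5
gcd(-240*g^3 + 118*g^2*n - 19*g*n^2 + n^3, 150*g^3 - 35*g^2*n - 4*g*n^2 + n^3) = 5*g - n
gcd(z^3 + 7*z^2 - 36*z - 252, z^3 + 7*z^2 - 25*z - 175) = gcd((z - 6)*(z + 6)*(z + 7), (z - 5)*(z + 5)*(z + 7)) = z + 7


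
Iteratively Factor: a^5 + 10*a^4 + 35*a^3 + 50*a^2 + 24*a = (a)*(a^4 + 10*a^3 + 35*a^2 + 50*a + 24) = a*(a + 2)*(a^3 + 8*a^2 + 19*a + 12) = a*(a + 2)*(a + 3)*(a^2 + 5*a + 4) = a*(a + 1)*(a + 2)*(a + 3)*(a + 4)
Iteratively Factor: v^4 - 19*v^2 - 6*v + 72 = (v + 3)*(v^3 - 3*v^2 - 10*v + 24) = (v - 2)*(v + 3)*(v^2 - v - 12) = (v - 2)*(v + 3)^2*(v - 4)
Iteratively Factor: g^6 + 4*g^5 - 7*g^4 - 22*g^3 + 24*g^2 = (g)*(g^5 + 4*g^4 - 7*g^3 - 22*g^2 + 24*g) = g*(g - 1)*(g^4 + 5*g^3 - 2*g^2 - 24*g) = g*(g - 1)*(g + 3)*(g^3 + 2*g^2 - 8*g) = g*(g - 2)*(g - 1)*(g + 3)*(g^2 + 4*g) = g^2*(g - 2)*(g - 1)*(g + 3)*(g + 4)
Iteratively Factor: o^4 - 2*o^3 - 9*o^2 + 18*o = (o - 2)*(o^3 - 9*o) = o*(o - 2)*(o^2 - 9) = o*(o - 3)*(o - 2)*(o + 3)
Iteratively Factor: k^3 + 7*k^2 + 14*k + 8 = (k + 4)*(k^2 + 3*k + 2) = (k + 2)*(k + 4)*(k + 1)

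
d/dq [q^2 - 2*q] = 2*q - 2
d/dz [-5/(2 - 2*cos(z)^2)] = 5*cos(z)/sin(z)^3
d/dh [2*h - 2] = 2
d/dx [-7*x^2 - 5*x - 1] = -14*x - 5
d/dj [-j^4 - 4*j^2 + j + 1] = -4*j^3 - 8*j + 1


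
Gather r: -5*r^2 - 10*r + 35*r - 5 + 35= -5*r^2 + 25*r + 30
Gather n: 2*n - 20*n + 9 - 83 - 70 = -18*n - 144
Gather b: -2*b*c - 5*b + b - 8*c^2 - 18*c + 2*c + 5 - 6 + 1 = b*(-2*c - 4) - 8*c^2 - 16*c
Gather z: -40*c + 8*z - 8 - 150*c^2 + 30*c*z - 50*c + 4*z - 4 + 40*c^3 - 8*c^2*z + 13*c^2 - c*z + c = 40*c^3 - 137*c^2 - 89*c + z*(-8*c^2 + 29*c + 12) - 12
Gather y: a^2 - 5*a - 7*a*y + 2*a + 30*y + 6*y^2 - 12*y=a^2 - 3*a + 6*y^2 + y*(18 - 7*a)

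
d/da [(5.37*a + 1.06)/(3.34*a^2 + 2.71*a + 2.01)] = (-17.9358*a^2 - 7.0808*a + 7.9211)/(11.1556*a^4 + 18.1028*a^3 + 20.7709*a^2 + 10.8942*a + 4.0401)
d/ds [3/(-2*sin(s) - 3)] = 6*cos(s)/(2*sin(s) + 3)^2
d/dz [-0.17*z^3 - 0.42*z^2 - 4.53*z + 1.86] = -0.51*z^2 - 0.84*z - 4.53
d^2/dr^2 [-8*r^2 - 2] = -16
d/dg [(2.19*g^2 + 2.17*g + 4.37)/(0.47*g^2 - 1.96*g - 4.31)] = (-5.3123*g^2 - 22.9856*g - 0.787499999999998)/(0.2209*g^4 - 1.8424*g^3 - 0.2098*g^2 + 16.8952*g + 18.5761)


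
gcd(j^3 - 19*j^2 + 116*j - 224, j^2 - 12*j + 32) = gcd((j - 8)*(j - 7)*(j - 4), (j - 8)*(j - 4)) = j^2 - 12*j + 32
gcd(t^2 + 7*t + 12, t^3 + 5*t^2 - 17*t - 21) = 1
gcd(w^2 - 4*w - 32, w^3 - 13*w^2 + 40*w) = w - 8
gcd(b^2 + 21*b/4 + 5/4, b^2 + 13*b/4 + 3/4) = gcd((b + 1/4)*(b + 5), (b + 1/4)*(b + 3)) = b + 1/4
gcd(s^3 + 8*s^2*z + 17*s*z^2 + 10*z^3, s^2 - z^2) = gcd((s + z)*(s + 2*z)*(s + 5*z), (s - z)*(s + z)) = s + z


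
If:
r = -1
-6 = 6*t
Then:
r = -1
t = -1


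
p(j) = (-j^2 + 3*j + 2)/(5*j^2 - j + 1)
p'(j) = (1 - 10*j)*(-j^2 + 3*j + 2)/(5*j^2 - j + 1)^2 + (3 - 2*j)/(5*j^2 - j + 1)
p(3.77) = -0.01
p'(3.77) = -0.06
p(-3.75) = -0.31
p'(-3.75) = -0.02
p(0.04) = 2.19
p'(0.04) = 4.37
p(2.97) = 0.05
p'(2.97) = -0.10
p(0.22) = 2.56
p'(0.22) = -0.50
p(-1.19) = -0.32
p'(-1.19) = 0.13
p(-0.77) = -0.19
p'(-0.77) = 0.61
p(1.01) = 0.79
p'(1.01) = -1.22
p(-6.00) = -0.28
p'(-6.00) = -0.01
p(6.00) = -0.09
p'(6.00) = -0.02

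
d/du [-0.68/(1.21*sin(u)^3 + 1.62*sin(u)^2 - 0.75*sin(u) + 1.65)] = (2.4684*sin(u)^2 + 2.2032*sin(u) - 0.51)*cos(u)/(1.21*sin(u)^3 + 1.62*sin(u)^2 - 0.75*sin(u) + 1.65)^2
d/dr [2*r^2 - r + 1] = 4*r - 1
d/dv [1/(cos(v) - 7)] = sin(v)/(cos(v) - 7)^2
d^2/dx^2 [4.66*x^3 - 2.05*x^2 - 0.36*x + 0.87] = 27.96*x - 4.1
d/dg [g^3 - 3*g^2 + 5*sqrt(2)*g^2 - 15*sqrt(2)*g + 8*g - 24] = 3*g^2 - 6*g + 10*sqrt(2)*g - 15*sqrt(2) + 8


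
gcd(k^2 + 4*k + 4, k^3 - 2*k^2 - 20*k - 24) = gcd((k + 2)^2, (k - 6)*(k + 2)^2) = k^2 + 4*k + 4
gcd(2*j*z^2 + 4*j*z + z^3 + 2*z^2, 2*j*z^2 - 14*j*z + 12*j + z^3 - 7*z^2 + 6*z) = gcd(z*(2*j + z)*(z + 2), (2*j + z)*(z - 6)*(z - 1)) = 2*j + z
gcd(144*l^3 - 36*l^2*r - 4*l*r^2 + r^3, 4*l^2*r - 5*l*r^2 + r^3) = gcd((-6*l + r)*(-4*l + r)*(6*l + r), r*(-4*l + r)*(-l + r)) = -4*l + r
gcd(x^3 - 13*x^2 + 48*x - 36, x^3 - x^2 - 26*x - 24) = x - 6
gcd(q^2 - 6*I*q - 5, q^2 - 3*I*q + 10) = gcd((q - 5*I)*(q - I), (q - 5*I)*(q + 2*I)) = q - 5*I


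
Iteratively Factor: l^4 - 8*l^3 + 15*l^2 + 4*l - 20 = (l - 5)*(l^3 - 3*l^2 + 4) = (l - 5)*(l - 2)*(l^2 - l - 2) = (l - 5)*(l - 2)*(l + 1)*(l - 2)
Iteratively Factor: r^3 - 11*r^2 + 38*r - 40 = (r - 5)*(r^2 - 6*r + 8) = (r - 5)*(r - 2)*(r - 4)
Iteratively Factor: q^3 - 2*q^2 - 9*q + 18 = (q - 3)*(q^2 + q - 6) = (q - 3)*(q + 3)*(q - 2)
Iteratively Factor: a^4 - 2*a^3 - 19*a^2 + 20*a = (a + 4)*(a^3 - 6*a^2 + 5*a) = (a - 5)*(a + 4)*(a^2 - a) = a*(a - 5)*(a + 4)*(a - 1)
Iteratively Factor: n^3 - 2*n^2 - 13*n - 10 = (n + 1)*(n^2 - 3*n - 10) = (n - 5)*(n + 1)*(n + 2)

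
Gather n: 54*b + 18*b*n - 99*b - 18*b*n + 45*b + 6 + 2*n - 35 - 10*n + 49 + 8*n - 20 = 0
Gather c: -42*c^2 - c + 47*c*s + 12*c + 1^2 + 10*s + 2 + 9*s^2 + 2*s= -42*c^2 + c*(47*s + 11) + 9*s^2 + 12*s + 3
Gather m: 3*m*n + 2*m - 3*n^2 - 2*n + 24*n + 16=m*(3*n + 2) - 3*n^2 + 22*n + 16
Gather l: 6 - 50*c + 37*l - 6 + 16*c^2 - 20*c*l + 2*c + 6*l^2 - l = 16*c^2 - 48*c + 6*l^2 + l*(36 - 20*c)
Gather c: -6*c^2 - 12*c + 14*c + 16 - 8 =-6*c^2 + 2*c + 8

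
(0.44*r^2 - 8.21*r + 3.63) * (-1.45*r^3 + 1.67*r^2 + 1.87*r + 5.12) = -0.638*r^5 + 12.6393*r^4 - 18.1514*r^3 - 7.0378*r^2 - 35.2471*r + 18.5856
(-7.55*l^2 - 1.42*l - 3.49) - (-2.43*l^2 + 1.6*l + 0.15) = -5.12*l^2 - 3.02*l - 3.64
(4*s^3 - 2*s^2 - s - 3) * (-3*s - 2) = -12*s^4 - 2*s^3 + 7*s^2 + 11*s + 6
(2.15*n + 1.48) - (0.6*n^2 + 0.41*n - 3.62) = -0.6*n^2 + 1.74*n + 5.1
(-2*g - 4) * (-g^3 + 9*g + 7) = 2*g^4 + 4*g^3 - 18*g^2 - 50*g - 28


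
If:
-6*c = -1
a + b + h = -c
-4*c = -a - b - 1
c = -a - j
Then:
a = -j - 1/6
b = j - 1/6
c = 1/6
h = 1/6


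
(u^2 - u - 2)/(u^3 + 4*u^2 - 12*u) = (u + 1)/(u*(u + 6))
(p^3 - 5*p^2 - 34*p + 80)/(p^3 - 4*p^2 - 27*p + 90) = (p^2 - 10*p + 16)/(p^2 - 9*p + 18)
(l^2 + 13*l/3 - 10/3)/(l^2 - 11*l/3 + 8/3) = (3*l^2 + 13*l - 10)/(3*l^2 - 11*l + 8)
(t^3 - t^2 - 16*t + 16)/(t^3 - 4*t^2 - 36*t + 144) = (t^2 + 3*t - 4)/(t^2 - 36)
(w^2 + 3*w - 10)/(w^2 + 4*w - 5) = (w - 2)/(w - 1)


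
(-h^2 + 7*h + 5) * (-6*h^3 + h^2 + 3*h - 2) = 6*h^5 - 43*h^4 - 26*h^3 + 28*h^2 + h - 10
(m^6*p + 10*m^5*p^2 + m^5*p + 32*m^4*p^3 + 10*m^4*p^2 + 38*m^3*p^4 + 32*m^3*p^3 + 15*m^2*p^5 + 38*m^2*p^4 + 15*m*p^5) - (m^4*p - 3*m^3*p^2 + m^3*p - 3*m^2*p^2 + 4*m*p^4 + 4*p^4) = m^6*p + 10*m^5*p^2 + m^5*p + 32*m^4*p^3 + 10*m^4*p^2 - m^4*p + 38*m^3*p^4 + 32*m^3*p^3 + 3*m^3*p^2 - m^3*p + 15*m^2*p^5 + 38*m^2*p^4 + 3*m^2*p^2 + 15*m*p^5 - 4*m*p^4 - 4*p^4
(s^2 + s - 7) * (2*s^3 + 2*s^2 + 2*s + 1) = 2*s^5 + 4*s^4 - 10*s^3 - 11*s^2 - 13*s - 7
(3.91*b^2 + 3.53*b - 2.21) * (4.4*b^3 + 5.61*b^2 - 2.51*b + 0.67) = 17.204*b^5 + 37.4671*b^4 + 0.2652*b^3 - 18.6387*b^2 + 7.9122*b - 1.4807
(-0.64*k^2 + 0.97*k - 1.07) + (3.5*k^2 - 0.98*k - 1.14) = 2.86*k^2 - 0.01*k - 2.21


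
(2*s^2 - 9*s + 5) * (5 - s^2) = -2*s^4 + 9*s^3 + 5*s^2 - 45*s + 25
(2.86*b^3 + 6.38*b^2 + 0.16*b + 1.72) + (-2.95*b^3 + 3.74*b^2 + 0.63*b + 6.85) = -0.0900000000000003*b^3 + 10.12*b^2 + 0.79*b + 8.57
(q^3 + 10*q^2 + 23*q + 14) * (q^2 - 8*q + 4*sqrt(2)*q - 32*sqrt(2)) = q^5 + 2*q^4 + 4*sqrt(2)*q^4 - 57*q^3 + 8*sqrt(2)*q^3 - 228*sqrt(2)*q^2 - 170*q^2 - 680*sqrt(2)*q - 112*q - 448*sqrt(2)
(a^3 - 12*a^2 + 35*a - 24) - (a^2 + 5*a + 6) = a^3 - 13*a^2 + 30*a - 30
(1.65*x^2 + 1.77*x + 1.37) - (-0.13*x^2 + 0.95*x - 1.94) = 1.78*x^2 + 0.82*x + 3.31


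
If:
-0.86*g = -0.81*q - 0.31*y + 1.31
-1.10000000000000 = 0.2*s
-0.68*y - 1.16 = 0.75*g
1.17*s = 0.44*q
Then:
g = -11.39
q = -14.62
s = -5.50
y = 10.85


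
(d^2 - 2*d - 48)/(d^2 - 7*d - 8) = (d + 6)/(d + 1)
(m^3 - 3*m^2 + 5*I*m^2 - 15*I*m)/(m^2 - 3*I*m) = (m^2 + m*(-3 + 5*I) - 15*I)/(m - 3*I)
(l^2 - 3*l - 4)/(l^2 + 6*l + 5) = (l - 4)/(l + 5)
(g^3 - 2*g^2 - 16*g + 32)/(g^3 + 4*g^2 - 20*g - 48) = (g^2 + 2*g - 8)/(g^2 + 8*g + 12)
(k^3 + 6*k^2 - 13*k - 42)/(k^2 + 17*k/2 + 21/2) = 2*(k^2 - k - 6)/(2*k + 3)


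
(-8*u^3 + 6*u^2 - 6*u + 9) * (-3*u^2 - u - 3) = 24*u^5 - 10*u^4 + 36*u^3 - 39*u^2 + 9*u - 27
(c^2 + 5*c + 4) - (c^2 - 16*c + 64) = 21*c - 60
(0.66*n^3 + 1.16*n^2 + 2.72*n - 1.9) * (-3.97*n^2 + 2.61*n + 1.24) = -2.6202*n^5 - 2.8826*n^4 - 6.9524*n^3 + 16.0806*n^2 - 1.5862*n - 2.356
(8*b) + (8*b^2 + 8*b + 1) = 8*b^2 + 16*b + 1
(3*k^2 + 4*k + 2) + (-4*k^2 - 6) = -k^2 + 4*k - 4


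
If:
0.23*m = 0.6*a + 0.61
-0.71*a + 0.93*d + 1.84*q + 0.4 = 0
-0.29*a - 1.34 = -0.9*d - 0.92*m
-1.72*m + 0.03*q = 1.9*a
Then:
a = -0.72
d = 0.46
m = 0.78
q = -0.73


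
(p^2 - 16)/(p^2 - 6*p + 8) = (p + 4)/(p - 2)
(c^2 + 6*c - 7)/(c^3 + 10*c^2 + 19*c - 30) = (c + 7)/(c^2 + 11*c + 30)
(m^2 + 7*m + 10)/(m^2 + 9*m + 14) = (m + 5)/(m + 7)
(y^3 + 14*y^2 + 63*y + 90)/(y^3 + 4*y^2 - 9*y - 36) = (y^2 + 11*y + 30)/(y^2 + y - 12)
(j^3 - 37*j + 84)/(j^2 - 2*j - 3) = (j^2 + 3*j - 28)/(j + 1)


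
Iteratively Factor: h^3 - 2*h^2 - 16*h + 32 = (h + 4)*(h^2 - 6*h + 8) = (h - 2)*(h + 4)*(h - 4)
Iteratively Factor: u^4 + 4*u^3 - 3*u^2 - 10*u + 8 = (u - 1)*(u^3 + 5*u^2 + 2*u - 8) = (u - 1)*(u + 4)*(u^2 + u - 2) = (u - 1)*(u + 2)*(u + 4)*(u - 1)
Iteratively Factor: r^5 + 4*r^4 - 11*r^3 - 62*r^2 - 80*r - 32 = (r + 1)*(r^4 + 3*r^3 - 14*r^2 - 48*r - 32) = (r + 1)*(r + 4)*(r^3 - r^2 - 10*r - 8) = (r - 4)*(r + 1)*(r + 4)*(r^2 + 3*r + 2) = (r - 4)*(r + 1)*(r + 2)*(r + 4)*(r + 1)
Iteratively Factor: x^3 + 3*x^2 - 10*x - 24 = (x + 4)*(x^2 - x - 6) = (x + 2)*(x + 4)*(x - 3)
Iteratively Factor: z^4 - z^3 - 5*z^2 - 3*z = (z + 1)*(z^3 - 2*z^2 - 3*z) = z*(z + 1)*(z^2 - 2*z - 3) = z*(z - 3)*(z + 1)*(z + 1)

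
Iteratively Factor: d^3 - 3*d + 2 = (d - 1)*(d^2 + d - 2) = (d - 1)^2*(d + 2)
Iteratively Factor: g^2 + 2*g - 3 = (g + 3)*(g - 1)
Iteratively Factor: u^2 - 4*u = (u - 4)*(u)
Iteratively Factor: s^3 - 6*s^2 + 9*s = (s)*(s^2 - 6*s + 9) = s*(s - 3)*(s - 3)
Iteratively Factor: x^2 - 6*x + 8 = (x - 4)*(x - 2)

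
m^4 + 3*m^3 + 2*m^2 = m^2*(m + 1)*(m + 2)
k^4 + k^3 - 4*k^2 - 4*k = k*(k - 2)*(k + 1)*(k + 2)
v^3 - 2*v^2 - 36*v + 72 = (v - 6)*(v - 2)*(v + 6)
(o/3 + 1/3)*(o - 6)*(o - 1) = o^3/3 - 2*o^2 - o/3 + 2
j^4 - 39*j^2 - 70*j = j*(j - 7)*(j + 2)*(j + 5)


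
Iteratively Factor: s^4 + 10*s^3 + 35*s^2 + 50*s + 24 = (s + 4)*(s^3 + 6*s^2 + 11*s + 6) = (s + 3)*(s + 4)*(s^2 + 3*s + 2) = (s + 2)*(s + 3)*(s + 4)*(s + 1)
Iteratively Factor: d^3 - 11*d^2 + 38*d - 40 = (d - 2)*(d^2 - 9*d + 20) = (d - 5)*(d - 2)*(d - 4)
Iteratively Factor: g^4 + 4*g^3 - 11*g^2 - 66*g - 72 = (g + 3)*(g^3 + g^2 - 14*g - 24) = (g + 2)*(g + 3)*(g^2 - g - 12) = (g - 4)*(g + 2)*(g + 3)*(g + 3)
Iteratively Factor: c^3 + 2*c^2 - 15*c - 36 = (c + 3)*(c^2 - c - 12) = (c + 3)^2*(c - 4)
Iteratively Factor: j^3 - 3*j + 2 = (j - 1)*(j^2 + j - 2) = (j - 1)^2*(j + 2)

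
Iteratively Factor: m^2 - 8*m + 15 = (m - 3)*(m - 5)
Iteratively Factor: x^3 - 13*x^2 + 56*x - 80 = (x - 5)*(x^2 - 8*x + 16) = (x - 5)*(x - 4)*(x - 4)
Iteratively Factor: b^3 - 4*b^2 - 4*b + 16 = (b - 4)*(b^2 - 4) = (b - 4)*(b + 2)*(b - 2)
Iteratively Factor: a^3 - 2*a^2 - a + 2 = (a - 2)*(a^2 - 1) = (a - 2)*(a + 1)*(a - 1)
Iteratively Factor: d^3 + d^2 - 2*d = (d + 2)*(d^2 - d) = d*(d + 2)*(d - 1)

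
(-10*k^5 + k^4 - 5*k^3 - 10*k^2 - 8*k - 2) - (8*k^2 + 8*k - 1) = -10*k^5 + k^4 - 5*k^3 - 18*k^2 - 16*k - 1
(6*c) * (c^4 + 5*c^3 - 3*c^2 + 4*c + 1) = 6*c^5 + 30*c^4 - 18*c^3 + 24*c^2 + 6*c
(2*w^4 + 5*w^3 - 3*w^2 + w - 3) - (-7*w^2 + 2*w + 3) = 2*w^4 + 5*w^3 + 4*w^2 - w - 6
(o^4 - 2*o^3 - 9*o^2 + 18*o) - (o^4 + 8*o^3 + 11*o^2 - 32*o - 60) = -10*o^3 - 20*o^2 + 50*o + 60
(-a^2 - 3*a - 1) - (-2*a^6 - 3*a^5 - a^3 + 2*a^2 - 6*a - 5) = 2*a^6 + 3*a^5 + a^3 - 3*a^2 + 3*a + 4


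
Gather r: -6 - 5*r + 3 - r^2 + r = -r^2 - 4*r - 3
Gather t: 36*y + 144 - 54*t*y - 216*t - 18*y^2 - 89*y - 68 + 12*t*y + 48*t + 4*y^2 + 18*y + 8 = t*(-42*y - 168) - 14*y^2 - 35*y + 84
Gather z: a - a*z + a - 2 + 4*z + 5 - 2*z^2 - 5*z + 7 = 2*a - 2*z^2 + z*(-a - 1) + 10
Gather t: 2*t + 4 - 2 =2*t + 2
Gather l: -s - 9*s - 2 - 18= -10*s - 20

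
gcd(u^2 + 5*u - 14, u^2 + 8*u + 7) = u + 7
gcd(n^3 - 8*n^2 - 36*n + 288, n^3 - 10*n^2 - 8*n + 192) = n^2 - 14*n + 48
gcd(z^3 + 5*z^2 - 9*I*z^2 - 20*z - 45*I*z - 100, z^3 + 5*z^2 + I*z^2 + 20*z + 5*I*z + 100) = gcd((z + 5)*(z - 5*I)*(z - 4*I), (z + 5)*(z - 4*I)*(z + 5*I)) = z^2 + z*(5 - 4*I) - 20*I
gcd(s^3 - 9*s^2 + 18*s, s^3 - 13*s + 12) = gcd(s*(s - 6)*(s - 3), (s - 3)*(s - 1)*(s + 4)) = s - 3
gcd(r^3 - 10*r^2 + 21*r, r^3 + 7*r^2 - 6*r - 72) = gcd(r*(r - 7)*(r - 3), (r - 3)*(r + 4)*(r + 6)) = r - 3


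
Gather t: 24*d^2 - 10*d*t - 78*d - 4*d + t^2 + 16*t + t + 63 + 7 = 24*d^2 - 82*d + t^2 + t*(17 - 10*d) + 70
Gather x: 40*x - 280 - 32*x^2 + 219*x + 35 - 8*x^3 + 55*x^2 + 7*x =-8*x^3 + 23*x^2 + 266*x - 245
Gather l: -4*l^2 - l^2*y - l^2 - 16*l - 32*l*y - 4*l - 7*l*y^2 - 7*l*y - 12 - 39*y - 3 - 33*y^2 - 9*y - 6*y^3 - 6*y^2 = l^2*(-y - 5) + l*(-7*y^2 - 39*y - 20) - 6*y^3 - 39*y^2 - 48*y - 15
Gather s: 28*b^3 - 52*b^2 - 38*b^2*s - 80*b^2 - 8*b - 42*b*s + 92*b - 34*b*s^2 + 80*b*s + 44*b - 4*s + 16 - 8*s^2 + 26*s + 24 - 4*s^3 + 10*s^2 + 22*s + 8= 28*b^3 - 132*b^2 + 128*b - 4*s^3 + s^2*(2 - 34*b) + s*(-38*b^2 + 38*b + 44) + 48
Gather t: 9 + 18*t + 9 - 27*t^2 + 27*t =-27*t^2 + 45*t + 18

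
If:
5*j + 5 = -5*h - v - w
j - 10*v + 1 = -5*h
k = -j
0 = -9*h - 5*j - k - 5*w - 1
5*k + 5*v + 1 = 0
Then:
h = -285/274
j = -67/274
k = 67/274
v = -609/1370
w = 2559/1370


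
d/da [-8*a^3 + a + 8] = 1 - 24*a^2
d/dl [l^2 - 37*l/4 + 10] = 2*l - 37/4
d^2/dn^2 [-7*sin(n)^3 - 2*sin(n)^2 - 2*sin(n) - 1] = 63*sin(n)^3 + 8*sin(n)^2 - 40*sin(n) - 4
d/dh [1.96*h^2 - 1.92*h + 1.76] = 3.92*h - 1.92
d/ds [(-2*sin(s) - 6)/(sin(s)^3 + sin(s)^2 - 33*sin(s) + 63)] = 4*(sin(s)^2 + 8*sin(s) + 27)*cos(s)/((sin(s) - 3)^3*(sin(s) + 7)^2)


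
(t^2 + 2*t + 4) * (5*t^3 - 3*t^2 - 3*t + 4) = 5*t^5 + 7*t^4 + 11*t^3 - 14*t^2 - 4*t + 16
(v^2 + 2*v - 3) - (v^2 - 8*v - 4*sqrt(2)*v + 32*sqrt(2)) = 4*sqrt(2)*v + 10*v - 32*sqrt(2) - 3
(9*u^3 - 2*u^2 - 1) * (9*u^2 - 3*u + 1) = 81*u^5 - 45*u^4 + 15*u^3 - 11*u^2 + 3*u - 1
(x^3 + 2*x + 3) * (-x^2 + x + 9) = -x^5 + x^4 + 7*x^3 - x^2 + 21*x + 27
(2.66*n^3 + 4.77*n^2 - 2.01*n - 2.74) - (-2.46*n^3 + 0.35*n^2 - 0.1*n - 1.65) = 5.12*n^3 + 4.42*n^2 - 1.91*n - 1.09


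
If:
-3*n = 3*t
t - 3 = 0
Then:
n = -3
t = 3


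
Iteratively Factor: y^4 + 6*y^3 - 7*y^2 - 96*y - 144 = (y + 3)*(y^3 + 3*y^2 - 16*y - 48) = (y + 3)^2*(y^2 - 16) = (y + 3)^2*(y + 4)*(y - 4)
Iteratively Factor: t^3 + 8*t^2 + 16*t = (t + 4)*(t^2 + 4*t) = (t + 4)^2*(t)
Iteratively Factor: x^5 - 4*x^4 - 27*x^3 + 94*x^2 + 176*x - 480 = (x - 2)*(x^4 - 2*x^3 - 31*x^2 + 32*x + 240) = (x - 2)*(x + 3)*(x^3 - 5*x^2 - 16*x + 80) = (x - 4)*(x - 2)*(x + 3)*(x^2 - x - 20) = (x - 5)*(x - 4)*(x - 2)*(x + 3)*(x + 4)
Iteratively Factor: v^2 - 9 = (v - 3)*(v + 3)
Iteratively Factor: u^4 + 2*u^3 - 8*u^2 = (u + 4)*(u^3 - 2*u^2) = u*(u + 4)*(u^2 - 2*u) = u^2*(u + 4)*(u - 2)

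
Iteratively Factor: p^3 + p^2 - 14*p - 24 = (p + 3)*(p^2 - 2*p - 8) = (p + 2)*(p + 3)*(p - 4)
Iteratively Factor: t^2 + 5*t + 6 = (t + 3)*(t + 2)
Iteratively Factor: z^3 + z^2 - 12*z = (z - 3)*(z^2 + 4*z) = z*(z - 3)*(z + 4)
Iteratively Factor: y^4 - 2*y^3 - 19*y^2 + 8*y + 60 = (y - 5)*(y^3 + 3*y^2 - 4*y - 12) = (y - 5)*(y + 2)*(y^2 + y - 6) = (y - 5)*(y + 2)*(y + 3)*(y - 2)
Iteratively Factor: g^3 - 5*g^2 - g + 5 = (g - 1)*(g^2 - 4*g - 5) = (g - 5)*(g - 1)*(g + 1)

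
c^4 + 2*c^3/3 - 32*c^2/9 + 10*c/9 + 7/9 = (c - 1)^2*(c + 1/3)*(c + 7/3)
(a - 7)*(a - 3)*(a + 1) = a^3 - 9*a^2 + 11*a + 21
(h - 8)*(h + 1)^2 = h^3 - 6*h^2 - 15*h - 8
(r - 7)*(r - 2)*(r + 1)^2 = r^4 - 7*r^3 - 3*r^2 + 19*r + 14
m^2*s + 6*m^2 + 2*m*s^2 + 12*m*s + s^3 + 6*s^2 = (m + s)^2*(s + 6)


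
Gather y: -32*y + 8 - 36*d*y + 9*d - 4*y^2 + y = 9*d - 4*y^2 + y*(-36*d - 31) + 8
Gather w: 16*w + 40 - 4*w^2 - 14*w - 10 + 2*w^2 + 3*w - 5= -2*w^2 + 5*w + 25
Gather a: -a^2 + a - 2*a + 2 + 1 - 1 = -a^2 - a + 2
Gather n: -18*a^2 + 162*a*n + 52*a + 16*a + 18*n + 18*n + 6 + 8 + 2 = -18*a^2 + 68*a + n*(162*a + 36) + 16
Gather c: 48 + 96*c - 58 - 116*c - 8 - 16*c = -36*c - 18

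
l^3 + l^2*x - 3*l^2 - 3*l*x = l*(l - 3)*(l + x)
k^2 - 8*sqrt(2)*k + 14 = (k - 7*sqrt(2))*(k - sqrt(2))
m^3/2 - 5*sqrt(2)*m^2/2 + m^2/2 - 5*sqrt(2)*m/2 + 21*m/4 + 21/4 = (m/2 + 1/2)*(m - 7*sqrt(2)/2)*(m - 3*sqrt(2)/2)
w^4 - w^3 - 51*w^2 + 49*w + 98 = (w - 7)*(w - 2)*(w + 1)*(w + 7)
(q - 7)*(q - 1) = q^2 - 8*q + 7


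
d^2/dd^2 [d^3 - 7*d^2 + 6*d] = 6*d - 14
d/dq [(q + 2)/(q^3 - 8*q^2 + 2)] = (q^3 - 8*q^2 - q*(q + 2)*(3*q - 16) + 2)/(q^3 - 8*q^2 + 2)^2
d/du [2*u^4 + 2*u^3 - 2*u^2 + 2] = 2*u*(4*u^2 + 3*u - 2)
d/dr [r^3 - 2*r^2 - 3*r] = 3*r^2 - 4*r - 3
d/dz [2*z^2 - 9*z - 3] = 4*z - 9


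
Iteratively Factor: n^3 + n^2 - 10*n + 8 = (n + 4)*(n^2 - 3*n + 2) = (n - 1)*(n + 4)*(n - 2)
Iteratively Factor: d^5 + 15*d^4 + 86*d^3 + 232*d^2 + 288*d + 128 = (d + 2)*(d^4 + 13*d^3 + 60*d^2 + 112*d + 64) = (d + 2)*(d + 4)*(d^3 + 9*d^2 + 24*d + 16) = (d + 2)*(d + 4)^2*(d^2 + 5*d + 4) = (d + 2)*(d + 4)^3*(d + 1)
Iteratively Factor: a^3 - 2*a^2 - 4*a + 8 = (a + 2)*(a^2 - 4*a + 4) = (a - 2)*(a + 2)*(a - 2)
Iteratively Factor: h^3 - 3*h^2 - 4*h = (h - 4)*(h^2 + h) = h*(h - 4)*(h + 1)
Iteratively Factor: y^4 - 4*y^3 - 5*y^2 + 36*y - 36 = (y - 2)*(y^3 - 2*y^2 - 9*y + 18) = (y - 3)*(y - 2)*(y^2 + y - 6) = (y - 3)*(y - 2)*(y + 3)*(y - 2)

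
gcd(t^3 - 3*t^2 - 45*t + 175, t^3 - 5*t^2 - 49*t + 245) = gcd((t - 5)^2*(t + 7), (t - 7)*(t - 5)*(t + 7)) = t^2 + 2*t - 35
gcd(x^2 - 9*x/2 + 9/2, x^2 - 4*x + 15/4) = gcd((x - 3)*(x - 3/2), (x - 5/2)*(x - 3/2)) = x - 3/2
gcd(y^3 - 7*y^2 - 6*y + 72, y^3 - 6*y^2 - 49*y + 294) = y - 6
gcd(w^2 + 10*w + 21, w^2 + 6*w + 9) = w + 3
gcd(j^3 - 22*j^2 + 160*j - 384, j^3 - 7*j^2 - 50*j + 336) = j^2 - 14*j + 48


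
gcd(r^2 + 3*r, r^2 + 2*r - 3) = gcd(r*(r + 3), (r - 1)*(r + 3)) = r + 3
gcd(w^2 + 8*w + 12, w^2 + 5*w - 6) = w + 6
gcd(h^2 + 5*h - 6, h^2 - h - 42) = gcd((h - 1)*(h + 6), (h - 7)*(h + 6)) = h + 6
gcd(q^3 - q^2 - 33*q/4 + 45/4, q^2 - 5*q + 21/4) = q - 3/2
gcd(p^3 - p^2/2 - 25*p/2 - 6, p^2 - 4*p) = p - 4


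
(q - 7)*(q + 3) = q^2 - 4*q - 21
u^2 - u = u*(u - 1)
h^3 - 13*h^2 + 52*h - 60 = (h - 6)*(h - 5)*(h - 2)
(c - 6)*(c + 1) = c^2 - 5*c - 6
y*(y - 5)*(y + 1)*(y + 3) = y^4 - y^3 - 17*y^2 - 15*y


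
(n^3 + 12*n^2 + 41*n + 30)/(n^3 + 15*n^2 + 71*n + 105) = (n^2 + 7*n + 6)/(n^2 + 10*n + 21)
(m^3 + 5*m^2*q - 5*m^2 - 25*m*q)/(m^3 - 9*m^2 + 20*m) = (m + 5*q)/(m - 4)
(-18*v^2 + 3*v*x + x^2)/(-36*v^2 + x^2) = (-3*v + x)/(-6*v + x)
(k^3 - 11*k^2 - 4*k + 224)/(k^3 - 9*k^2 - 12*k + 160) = (k - 7)/(k - 5)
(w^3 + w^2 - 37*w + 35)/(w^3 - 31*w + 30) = (w + 7)/(w + 6)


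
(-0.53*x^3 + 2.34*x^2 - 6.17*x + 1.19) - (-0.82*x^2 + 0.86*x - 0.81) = -0.53*x^3 + 3.16*x^2 - 7.03*x + 2.0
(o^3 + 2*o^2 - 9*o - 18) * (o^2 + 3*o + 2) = o^5 + 5*o^4 - o^3 - 41*o^2 - 72*o - 36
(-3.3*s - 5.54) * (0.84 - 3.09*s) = 10.197*s^2 + 14.3466*s - 4.6536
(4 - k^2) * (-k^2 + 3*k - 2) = k^4 - 3*k^3 - 2*k^2 + 12*k - 8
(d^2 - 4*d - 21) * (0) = 0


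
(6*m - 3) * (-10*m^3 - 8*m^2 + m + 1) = -60*m^4 - 18*m^3 + 30*m^2 + 3*m - 3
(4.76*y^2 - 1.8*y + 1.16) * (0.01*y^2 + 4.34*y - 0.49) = 0.0476*y^4 + 20.6404*y^3 - 10.1328*y^2 + 5.9164*y - 0.5684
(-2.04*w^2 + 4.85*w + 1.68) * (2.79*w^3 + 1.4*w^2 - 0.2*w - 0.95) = -5.6916*w^5 + 10.6755*w^4 + 11.8852*w^3 + 3.32*w^2 - 4.9435*w - 1.596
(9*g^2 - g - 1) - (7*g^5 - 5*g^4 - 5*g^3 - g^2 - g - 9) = -7*g^5 + 5*g^4 + 5*g^3 + 10*g^2 + 8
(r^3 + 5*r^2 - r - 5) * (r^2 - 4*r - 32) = r^5 + r^4 - 53*r^3 - 161*r^2 + 52*r + 160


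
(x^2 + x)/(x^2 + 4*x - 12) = x*(x + 1)/(x^2 + 4*x - 12)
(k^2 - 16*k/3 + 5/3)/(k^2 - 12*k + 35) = (k - 1/3)/(k - 7)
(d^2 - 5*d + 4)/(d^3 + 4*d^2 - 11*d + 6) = (d - 4)/(d^2 + 5*d - 6)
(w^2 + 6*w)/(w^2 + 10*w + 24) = w/(w + 4)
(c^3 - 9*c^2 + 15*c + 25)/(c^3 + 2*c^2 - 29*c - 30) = (c - 5)/(c + 6)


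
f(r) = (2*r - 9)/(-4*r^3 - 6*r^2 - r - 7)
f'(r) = (2*r - 9)*(12*r^2 + 12*r + 1)/(-4*r^3 - 6*r^2 - r - 7)^2 + 2/(-4*r^3 - 6*r^2 - r - 7) = (-8*r^3 - 12*r^2 - 2*r + (2*r - 9)*(12*r^2 + 12*r + 1) - 14)/(4*r^3 + 6*r^2 + r + 7)^2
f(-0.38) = 1.34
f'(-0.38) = 0.06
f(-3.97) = -0.11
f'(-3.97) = -0.09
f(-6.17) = -0.03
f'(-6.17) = -0.01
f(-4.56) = -0.07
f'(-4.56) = -0.05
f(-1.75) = 5.71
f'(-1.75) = -44.67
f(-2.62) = -0.54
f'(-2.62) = -0.99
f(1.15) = 0.30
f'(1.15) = -0.51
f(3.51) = 0.01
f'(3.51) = -0.01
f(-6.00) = -0.03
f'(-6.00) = -0.02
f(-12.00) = -0.00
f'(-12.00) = 0.00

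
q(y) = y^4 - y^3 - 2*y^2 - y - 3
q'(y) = 4*y^3 - 3*y^2 - 4*y - 1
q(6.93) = 1867.60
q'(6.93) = 1158.46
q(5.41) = 631.34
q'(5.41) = 522.92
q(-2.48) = 40.26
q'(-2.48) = -70.54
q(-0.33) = -2.84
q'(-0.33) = -0.15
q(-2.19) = 23.10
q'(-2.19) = -48.64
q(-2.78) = 65.54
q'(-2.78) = -99.01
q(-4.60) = 504.36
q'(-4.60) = -435.42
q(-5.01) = 707.58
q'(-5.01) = -559.27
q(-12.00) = 22185.00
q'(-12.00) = -7297.00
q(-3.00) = 90.00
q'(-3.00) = -124.00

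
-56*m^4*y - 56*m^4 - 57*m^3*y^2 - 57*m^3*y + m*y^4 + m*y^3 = (-8*m + y)*(m + y)*(7*m + y)*(m*y + m)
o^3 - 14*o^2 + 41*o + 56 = (o - 8)*(o - 7)*(o + 1)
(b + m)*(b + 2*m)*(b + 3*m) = b^3 + 6*b^2*m + 11*b*m^2 + 6*m^3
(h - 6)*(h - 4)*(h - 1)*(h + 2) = h^4 - 9*h^3 + 12*h^2 + 44*h - 48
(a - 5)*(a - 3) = a^2 - 8*a + 15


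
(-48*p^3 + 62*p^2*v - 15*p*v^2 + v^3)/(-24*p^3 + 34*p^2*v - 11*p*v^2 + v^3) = (8*p - v)/(4*p - v)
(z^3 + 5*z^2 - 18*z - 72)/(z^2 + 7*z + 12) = (z^2 + 2*z - 24)/(z + 4)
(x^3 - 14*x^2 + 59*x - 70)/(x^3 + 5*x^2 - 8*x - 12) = (x^2 - 12*x + 35)/(x^2 + 7*x + 6)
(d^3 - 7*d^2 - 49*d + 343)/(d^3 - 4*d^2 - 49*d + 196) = (d - 7)/(d - 4)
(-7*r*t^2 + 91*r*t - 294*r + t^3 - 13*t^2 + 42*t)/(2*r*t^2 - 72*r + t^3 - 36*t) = (-7*r*t + 49*r + t^2 - 7*t)/(2*r*t + 12*r + t^2 + 6*t)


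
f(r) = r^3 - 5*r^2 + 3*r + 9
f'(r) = 3*r^2 - 10*r + 3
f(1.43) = 5.99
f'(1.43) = -5.17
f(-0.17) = 8.34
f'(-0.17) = 4.79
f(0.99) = 8.04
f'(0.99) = -3.96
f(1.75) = 4.30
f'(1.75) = -5.31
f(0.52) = 9.35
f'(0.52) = -1.39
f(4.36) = 9.91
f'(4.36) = 16.43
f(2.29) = 1.66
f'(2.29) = -4.17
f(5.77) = 51.95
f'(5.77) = 45.18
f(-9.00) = -1152.00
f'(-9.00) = 336.00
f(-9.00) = -1152.00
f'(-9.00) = 336.00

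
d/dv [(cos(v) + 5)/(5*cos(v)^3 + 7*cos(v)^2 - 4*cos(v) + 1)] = 16*(155*cos(v)/2 + 41*cos(2*v) + 5*cos(3*v)/2 + 20)*sin(v)/(cos(v) - 14*cos(2*v) - 5*cos(3*v) - 18)^2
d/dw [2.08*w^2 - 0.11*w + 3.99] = 4.16*w - 0.11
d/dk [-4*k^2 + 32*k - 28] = 32 - 8*k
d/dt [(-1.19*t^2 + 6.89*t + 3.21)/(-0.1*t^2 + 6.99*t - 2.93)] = (-7.6291*t^2 + 7.6154*t - 42.6256)/(0.01*t^4 - 1.398*t^3 + 49.4461*t^2 - 40.9614*t + 8.5849)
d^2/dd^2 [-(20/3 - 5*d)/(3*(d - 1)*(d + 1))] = 10*(3*d^3 - 12*d^2 + 9*d - 4)/(9*(d^6 - 3*d^4 + 3*d^2 - 1))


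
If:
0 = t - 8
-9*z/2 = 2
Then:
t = 8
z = -4/9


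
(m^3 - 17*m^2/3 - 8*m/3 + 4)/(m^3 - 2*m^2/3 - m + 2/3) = (m - 6)/(m - 1)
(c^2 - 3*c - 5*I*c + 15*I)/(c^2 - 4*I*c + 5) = (c - 3)/(c + I)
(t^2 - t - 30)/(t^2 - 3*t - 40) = (t - 6)/(t - 8)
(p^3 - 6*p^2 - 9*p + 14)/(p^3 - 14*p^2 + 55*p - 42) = (p + 2)/(p - 6)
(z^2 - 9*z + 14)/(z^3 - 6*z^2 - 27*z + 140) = (z - 2)/(z^2 + z - 20)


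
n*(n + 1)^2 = n^3 + 2*n^2 + n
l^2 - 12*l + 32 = (l - 8)*(l - 4)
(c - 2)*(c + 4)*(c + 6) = c^3 + 8*c^2 + 4*c - 48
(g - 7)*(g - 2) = g^2 - 9*g + 14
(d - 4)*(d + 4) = d^2 - 16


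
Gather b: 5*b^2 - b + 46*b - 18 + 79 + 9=5*b^2 + 45*b + 70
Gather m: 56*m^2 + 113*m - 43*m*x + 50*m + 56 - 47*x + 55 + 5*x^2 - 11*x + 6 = 56*m^2 + m*(163 - 43*x) + 5*x^2 - 58*x + 117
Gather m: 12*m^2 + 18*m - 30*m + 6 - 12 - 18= 12*m^2 - 12*m - 24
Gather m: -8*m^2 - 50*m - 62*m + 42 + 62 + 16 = -8*m^2 - 112*m + 120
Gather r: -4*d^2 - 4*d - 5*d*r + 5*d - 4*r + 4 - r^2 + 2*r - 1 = -4*d^2 + d - r^2 + r*(-5*d - 2) + 3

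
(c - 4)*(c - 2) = c^2 - 6*c + 8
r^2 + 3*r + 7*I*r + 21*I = (r + 3)*(r + 7*I)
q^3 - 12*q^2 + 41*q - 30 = (q - 6)*(q - 5)*(q - 1)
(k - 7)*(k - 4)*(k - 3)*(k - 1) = k^4 - 15*k^3 + 75*k^2 - 145*k + 84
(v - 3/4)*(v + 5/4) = v^2 + v/2 - 15/16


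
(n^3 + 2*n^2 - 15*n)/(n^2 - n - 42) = n*(-n^2 - 2*n + 15)/(-n^2 + n + 42)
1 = 1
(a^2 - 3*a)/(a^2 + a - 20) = a*(a - 3)/(a^2 + a - 20)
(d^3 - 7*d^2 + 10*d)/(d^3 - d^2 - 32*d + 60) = d/(d + 6)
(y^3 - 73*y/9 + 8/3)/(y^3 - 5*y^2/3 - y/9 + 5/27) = 3*(3*y^2 + y - 24)/(9*y^2 - 12*y - 5)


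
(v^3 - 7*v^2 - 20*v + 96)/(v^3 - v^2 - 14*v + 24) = (v - 8)/(v - 2)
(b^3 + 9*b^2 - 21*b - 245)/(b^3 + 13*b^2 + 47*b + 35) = (b^2 + 2*b - 35)/(b^2 + 6*b + 5)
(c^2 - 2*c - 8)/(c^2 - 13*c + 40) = (c^2 - 2*c - 8)/(c^2 - 13*c + 40)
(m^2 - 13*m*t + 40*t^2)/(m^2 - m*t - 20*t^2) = (m - 8*t)/(m + 4*t)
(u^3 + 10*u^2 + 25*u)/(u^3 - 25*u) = (u + 5)/(u - 5)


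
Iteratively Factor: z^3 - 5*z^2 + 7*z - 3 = (z - 1)*(z^2 - 4*z + 3) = (z - 3)*(z - 1)*(z - 1)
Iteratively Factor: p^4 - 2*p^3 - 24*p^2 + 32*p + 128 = (p - 4)*(p^3 + 2*p^2 - 16*p - 32) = (p - 4)*(p + 2)*(p^2 - 16) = (p - 4)*(p + 2)*(p + 4)*(p - 4)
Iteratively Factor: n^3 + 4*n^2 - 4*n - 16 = (n + 2)*(n^2 + 2*n - 8) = (n - 2)*(n + 2)*(n + 4)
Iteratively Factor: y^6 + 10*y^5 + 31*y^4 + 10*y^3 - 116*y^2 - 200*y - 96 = (y + 2)*(y^5 + 8*y^4 + 15*y^3 - 20*y^2 - 76*y - 48) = (y + 2)*(y + 3)*(y^4 + 5*y^3 - 20*y - 16) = (y + 2)^2*(y + 3)*(y^3 + 3*y^2 - 6*y - 8) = (y + 1)*(y + 2)^2*(y + 3)*(y^2 + 2*y - 8) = (y + 1)*(y + 2)^2*(y + 3)*(y + 4)*(y - 2)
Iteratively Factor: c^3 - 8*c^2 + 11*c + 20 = (c - 4)*(c^2 - 4*c - 5) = (c - 5)*(c - 4)*(c + 1)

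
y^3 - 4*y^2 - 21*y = y*(y - 7)*(y + 3)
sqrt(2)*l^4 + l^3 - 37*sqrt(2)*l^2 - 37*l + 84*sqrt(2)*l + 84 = (l - 4)*(l - 3)*(l + 7)*(sqrt(2)*l + 1)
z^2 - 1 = (z - 1)*(z + 1)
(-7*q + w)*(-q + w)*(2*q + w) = 14*q^3 - 9*q^2*w - 6*q*w^2 + w^3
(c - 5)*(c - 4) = c^2 - 9*c + 20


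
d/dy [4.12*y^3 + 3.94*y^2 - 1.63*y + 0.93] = 12.36*y^2 + 7.88*y - 1.63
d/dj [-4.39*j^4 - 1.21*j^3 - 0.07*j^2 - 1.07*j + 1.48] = -17.56*j^3 - 3.63*j^2 - 0.14*j - 1.07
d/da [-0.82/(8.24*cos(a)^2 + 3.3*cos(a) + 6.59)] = -(13.5136*cos(a) + 2.706)*sin(a)/(8.24*cos(a)^2 + 3.3*cos(a) + 6.59)^2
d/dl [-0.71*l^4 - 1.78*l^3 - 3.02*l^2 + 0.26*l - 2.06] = -2.84*l^3 - 5.34*l^2 - 6.04*l + 0.26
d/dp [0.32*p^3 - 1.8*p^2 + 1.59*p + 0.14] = 0.96*p^2 - 3.6*p + 1.59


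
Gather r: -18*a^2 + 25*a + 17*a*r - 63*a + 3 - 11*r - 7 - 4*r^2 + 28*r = -18*a^2 - 38*a - 4*r^2 + r*(17*a + 17) - 4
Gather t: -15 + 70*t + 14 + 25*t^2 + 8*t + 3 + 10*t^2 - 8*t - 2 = 35*t^2 + 70*t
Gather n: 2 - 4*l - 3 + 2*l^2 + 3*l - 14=2*l^2 - l - 15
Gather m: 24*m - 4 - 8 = 24*m - 12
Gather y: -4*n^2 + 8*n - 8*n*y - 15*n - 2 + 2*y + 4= -4*n^2 - 7*n + y*(2 - 8*n) + 2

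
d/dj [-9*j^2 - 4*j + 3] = -18*j - 4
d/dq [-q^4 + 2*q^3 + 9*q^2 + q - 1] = -4*q^3 + 6*q^2 + 18*q + 1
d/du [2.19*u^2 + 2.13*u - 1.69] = 4.38*u + 2.13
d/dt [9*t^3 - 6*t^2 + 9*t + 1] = 27*t^2 - 12*t + 9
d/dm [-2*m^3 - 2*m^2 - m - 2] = -6*m^2 - 4*m - 1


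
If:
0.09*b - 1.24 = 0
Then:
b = 13.78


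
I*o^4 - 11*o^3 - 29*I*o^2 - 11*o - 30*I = (o + I)*(o + 5*I)*(o + 6*I)*(I*o + 1)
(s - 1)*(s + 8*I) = s^2 - s + 8*I*s - 8*I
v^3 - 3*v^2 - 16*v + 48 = (v - 4)*(v - 3)*(v + 4)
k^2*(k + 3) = k^3 + 3*k^2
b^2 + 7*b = b*(b + 7)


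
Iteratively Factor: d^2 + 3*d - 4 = (d - 1)*(d + 4)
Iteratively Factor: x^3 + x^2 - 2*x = (x)*(x^2 + x - 2) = x*(x + 2)*(x - 1)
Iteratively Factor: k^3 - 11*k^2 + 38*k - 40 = (k - 2)*(k^2 - 9*k + 20) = (k - 4)*(k - 2)*(k - 5)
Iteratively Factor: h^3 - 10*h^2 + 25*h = (h - 5)*(h^2 - 5*h) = (h - 5)^2*(h)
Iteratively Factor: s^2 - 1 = (s + 1)*(s - 1)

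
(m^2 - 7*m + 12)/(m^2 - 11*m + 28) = (m - 3)/(m - 7)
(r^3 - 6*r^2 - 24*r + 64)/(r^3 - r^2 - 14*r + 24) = (r - 8)/(r - 3)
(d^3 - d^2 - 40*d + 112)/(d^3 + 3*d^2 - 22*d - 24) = (d^2 + 3*d - 28)/(d^2 + 7*d + 6)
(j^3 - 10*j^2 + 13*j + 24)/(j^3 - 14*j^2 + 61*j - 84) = (j^2 - 7*j - 8)/(j^2 - 11*j + 28)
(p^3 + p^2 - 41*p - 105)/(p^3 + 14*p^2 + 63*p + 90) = (p - 7)/(p + 6)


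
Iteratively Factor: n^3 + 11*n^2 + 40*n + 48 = (n + 4)*(n^2 + 7*n + 12) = (n + 3)*(n + 4)*(n + 4)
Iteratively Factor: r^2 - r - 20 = (r - 5)*(r + 4)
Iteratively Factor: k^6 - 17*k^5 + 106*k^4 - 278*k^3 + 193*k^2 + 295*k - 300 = (k - 5)*(k^5 - 12*k^4 + 46*k^3 - 48*k^2 - 47*k + 60) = (k - 5)*(k - 3)*(k^4 - 9*k^3 + 19*k^2 + 9*k - 20) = (k - 5)*(k - 3)*(k - 1)*(k^3 - 8*k^2 + 11*k + 20) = (k - 5)*(k - 3)*(k - 1)*(k + 1)*(k^2 - 9*k + 20) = (k - 5)*(k - 4)*(k - 3)*(k - 1)*(k + 1)*(k - 5)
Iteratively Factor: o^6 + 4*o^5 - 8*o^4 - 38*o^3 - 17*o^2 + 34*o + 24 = (o + 1)*(o^5 + 3*o^4 - 11*o^3 - 27*o^2 + 10*o + 24) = (o + 1)^2*(o^4 + 2*o^3 - 13*o^2 - 14*o + 24) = (o + 1)^2*(o + 2)*(o^3 - 13*o + 12) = (o - 1)*(o + 1)^2*(o + 2)*(o^2 + o - 12) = (o - 1)*(o + 1)^2*(o + 2)*(o + 4)*(o - 3)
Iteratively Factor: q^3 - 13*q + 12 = (q - 1)*(q^2 + q - 12) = (q - 3)*(q - 1)*(q + 4)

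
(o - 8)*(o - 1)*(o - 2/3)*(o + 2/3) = o^4 - 9*o^3 + 68*o^2/9 + 4*o - 32/9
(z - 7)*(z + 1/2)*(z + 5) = z^3 - 3*z^2/2 - 36*z - 35/2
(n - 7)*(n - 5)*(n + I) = n^3 - 12*n^2 + I*n^2 + 35*n - 12*I*n + 35*I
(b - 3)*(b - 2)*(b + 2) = b^3 - 3*b^2 - 4*b + 12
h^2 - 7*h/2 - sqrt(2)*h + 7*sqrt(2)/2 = (h - 7/2)*(h - sqrt(2))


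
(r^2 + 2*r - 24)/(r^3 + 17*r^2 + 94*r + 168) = (r - 4)/(r^2 + 11*r + 28)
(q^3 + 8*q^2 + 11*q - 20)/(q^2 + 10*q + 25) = (q^2 + 3*q - 4)/(q + 5)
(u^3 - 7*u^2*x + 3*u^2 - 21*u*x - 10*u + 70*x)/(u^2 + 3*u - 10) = u - 7*x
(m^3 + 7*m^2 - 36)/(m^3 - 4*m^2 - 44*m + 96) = (m + 3)/(m - 8)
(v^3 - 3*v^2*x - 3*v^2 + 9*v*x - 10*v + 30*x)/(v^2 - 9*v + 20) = (v^2 - 3*v*x + 2*v - 6*x)/(v - 4)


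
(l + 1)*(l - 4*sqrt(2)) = l^2 - 4*sqrt(2)*l + l - 4*sqrt(2)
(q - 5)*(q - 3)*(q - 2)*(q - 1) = q^4 - 11*q^3 + 41*q^2 - 61*q + 30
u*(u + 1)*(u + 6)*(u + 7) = u^4 + 14*u^3 + 55*u^2 + 42*u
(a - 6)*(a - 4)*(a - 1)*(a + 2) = a^4 - 9*a^3 + 12*a^2 + 44*a - 48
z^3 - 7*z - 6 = (z - 3)*(z + 1)*(z + 2)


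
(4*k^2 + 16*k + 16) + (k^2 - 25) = 5*k^2 + 16*k - 9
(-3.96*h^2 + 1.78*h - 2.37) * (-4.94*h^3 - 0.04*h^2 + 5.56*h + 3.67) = 19.5624*h^5 - 8.6348*h^4 - 10.381*h^3 - 4.5416*h^2 - 6.6446*h - 8.6979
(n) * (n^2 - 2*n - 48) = n^3 - 2*n^2 - 48*n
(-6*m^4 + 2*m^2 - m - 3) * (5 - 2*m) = 12*m^5 - 30*m^4 - 4*m^3 + 12*m^2 + m - 15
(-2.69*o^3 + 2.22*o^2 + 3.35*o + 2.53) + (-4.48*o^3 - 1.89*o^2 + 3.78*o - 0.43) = -7.17*o^3 + 0.33*o^2 + 7.13*o + 2.1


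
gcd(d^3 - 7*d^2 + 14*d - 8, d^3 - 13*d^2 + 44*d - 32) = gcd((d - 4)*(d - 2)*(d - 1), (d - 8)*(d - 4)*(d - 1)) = d^2 - 5*d + 4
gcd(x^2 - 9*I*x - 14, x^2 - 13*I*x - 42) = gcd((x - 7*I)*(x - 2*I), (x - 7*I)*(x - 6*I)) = x - 7*I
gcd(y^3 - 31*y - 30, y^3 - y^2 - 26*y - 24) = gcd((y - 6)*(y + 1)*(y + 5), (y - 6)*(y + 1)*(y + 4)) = y^2 - 5*y - 6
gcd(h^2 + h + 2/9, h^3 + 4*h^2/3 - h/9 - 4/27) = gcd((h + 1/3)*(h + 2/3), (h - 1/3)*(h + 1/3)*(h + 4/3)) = h + 1/3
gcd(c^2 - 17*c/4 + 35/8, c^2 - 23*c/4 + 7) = c - 7/4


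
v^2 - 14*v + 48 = (v - 8)*(v - 6)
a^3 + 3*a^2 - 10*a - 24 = (a - 3)*(a + 2)*(a + 4)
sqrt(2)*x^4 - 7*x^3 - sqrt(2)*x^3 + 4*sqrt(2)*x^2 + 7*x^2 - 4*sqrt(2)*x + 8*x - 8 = (x - 1)*(x - 2*sqrt(2))^2*(sqrt(2)*x + 1)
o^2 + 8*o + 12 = (o + 2)*(o + 6)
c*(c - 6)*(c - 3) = c^3 - 9*c^2 + 18*c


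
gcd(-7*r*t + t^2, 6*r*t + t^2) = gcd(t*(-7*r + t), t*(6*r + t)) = t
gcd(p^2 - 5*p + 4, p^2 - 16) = p - 4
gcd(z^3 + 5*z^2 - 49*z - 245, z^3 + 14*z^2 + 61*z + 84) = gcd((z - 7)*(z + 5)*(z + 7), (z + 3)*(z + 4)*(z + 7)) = z + 7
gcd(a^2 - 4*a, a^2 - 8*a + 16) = a - 4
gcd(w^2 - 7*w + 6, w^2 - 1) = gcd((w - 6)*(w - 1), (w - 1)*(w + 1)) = w - 1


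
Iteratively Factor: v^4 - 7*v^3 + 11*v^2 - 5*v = (v - 5)*(v^3 - 2*v^2 + v) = v*(v - 5)*(v^2 - 2*v + 1) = v*(v - 5)*(v - 1)*(v - 1)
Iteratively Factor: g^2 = (g)*(g)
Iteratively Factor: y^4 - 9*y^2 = (y + 3)*(y^3 - 3*y^2) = y*(y + 3)*(y^2 - 3*y) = y^2*(y + 3)*(y - 3)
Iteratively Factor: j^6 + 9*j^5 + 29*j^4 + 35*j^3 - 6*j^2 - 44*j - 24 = (j + 1)*(j^5 + 8*j^4 + 21*j^3 + 14*j^2 - 20*j - 24) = (j + 1)*(j + 2)*(j^4 + 6*j^3 + 9*j^2 - 4*j - 12) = (j + 1)*(j + 2)*(j + 3)*(j^3 + 3*j^2 - 4) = (j + 1)*(j + 2)^2*(j + 3)*(j^2 + j - 2) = (j + 1)*(j + 2)^3*(j + 3)*(j - 1)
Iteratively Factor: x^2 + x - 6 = (x + 3)*(x - 2)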